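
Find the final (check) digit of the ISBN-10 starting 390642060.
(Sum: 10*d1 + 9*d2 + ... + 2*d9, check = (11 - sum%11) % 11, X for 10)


Weighted sum: 205
205 mod 11 = 7

Check digit: 4


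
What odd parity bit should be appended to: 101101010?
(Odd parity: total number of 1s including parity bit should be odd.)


Number of 1s in data: 5
Parity bit: 0

0


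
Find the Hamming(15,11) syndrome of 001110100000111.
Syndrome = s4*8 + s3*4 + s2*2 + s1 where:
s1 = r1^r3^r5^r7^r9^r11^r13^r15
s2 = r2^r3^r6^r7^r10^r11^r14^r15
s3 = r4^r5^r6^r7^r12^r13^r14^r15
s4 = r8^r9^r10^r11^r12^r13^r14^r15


s1=1, s2=0, s3=0, s4=1

Syndrome = 9 (error at position 9)


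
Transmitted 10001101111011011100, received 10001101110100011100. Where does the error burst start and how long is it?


XOR: 00000000001111000000

Burst at position 10, length 4


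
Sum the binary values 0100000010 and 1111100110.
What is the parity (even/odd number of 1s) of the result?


0100000010 = 258
1111100110 = 998
Sum = 1256 = 10011101000
1s count = 5

odd parity (5 ones in 10011101000)


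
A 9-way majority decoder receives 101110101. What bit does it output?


Ones: 6 out of 9
Threshold: 5

1 (6/9 voted 1)


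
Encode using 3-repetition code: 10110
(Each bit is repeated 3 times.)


Each bit -> 3 copies

111000111111000


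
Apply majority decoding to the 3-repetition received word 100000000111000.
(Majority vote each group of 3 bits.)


Groups: 100, 000, 000, 111, 000
Majority votes: 00010

00010


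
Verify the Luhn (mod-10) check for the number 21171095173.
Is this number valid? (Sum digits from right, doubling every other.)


Luhn sum = 30
30 mod 10 = 0

Valid (Luhn sum mod 10 = 0)


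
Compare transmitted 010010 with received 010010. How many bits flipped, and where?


XOR: 000000

0 errors (received matches sent)


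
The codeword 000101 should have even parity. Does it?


Number of 1s: 2

Yes, parity is correct (2 ones)


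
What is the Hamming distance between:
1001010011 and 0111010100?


XOR: 1110000111
Count of 1s: 6

6


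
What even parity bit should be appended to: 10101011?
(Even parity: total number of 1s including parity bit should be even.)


Number of 1s in data: 5
Parity bit: 1

1


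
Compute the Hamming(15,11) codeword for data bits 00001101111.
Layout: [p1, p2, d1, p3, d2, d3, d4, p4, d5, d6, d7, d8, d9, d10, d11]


Parity bits: p1=1, p2=1, p3=0, p4=0

110000001101111


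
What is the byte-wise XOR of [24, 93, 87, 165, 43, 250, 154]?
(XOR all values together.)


XOR chain: 24 ^ 93 ^ 87 ^ 165 ^ 43 ^ 250 ^ 154 = 252

252


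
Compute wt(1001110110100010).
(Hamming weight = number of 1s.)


Counting 1s in 1001110110100010

8


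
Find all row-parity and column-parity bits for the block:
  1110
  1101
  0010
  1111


Row parities: 1110
Column parities: 1110

Row P: 1110, Col P: 1110, Corner: 1


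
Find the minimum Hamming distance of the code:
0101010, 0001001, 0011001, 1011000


Comparing all pairs, minimum distance: 1
Can detect 0 errors, correct 0 errors

1


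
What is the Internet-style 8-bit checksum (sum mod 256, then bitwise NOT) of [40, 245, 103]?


Sum = 388 mod 256 = 132
Complement = 123

123


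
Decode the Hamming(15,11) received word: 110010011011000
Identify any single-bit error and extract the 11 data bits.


Syndrome = 0: no error detected

Data: 01001011000 (no errors)


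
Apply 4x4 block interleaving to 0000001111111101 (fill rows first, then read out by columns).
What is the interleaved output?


Matrix:
  0000
  0011
  1111
  1101
Read columns: 0011001101100111

0011001101100111


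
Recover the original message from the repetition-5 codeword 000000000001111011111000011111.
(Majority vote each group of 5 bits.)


Groups: 00000, 00000, 01111, 01111, 10000, 11111
Majority votes: 001101

001101


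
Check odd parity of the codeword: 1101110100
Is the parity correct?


Number of 1s: 6

No, parity error (6 ones)


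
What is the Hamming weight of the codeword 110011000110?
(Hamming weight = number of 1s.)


Counting 1s in 110011000110

6


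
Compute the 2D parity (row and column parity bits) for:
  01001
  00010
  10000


Row parities: 011
Column parities: 11011

Row P: 011, Col P: 11011, Corner: 0


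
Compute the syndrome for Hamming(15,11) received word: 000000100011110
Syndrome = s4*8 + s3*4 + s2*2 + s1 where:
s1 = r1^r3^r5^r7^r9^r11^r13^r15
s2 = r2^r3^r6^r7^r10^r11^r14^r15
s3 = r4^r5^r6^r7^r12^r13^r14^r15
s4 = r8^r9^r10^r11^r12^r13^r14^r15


s1=1, s2=1, s3=0, s4=0

Syndrome = 3 (error at position 3)


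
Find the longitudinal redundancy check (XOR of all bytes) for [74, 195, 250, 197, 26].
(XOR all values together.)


XOR chain: 74 ^ 195 ^ 250 ^ 197 ^ 26 = 172

172


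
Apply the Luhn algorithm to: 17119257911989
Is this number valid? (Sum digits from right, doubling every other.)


Luhn sum = 68
68 mod 10 = 8

Invalid (Luhn sum mod 10 = 8)


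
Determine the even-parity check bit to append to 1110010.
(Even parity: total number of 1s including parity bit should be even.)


Number of 1s in data: 4
Parity bit: 0

0


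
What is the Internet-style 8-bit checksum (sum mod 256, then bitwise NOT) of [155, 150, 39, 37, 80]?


Sum = 461 mod 256 = 205
Complement = 50

50


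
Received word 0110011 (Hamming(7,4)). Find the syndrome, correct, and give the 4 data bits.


Syndrome = 0: no error detected

Data: 1011 (no errors)


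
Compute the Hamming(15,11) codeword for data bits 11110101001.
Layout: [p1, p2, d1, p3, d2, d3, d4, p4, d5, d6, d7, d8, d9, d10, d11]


Parity bits: p1=0, p2=1, p3=1, p4=1

011111110101001


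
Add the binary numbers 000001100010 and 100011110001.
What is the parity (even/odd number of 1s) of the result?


000001100010 = 98
100011110001 = 2289
Sum = 2387 = 100101010011
1s count = 6

even parity (6 ones in 100101010011)


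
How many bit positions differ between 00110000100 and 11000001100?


XOR: 11110001000
Count of 1s: 5

5


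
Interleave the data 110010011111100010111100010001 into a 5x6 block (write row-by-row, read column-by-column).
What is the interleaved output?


Matrix:
  110010
  011111
  100010
  111100
  010001
Read columns: 101101101101010010101110001001

101101101101010010101110001001


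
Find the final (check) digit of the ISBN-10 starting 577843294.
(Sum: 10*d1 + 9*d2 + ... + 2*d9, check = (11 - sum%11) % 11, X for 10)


Weighted sum: 307
307 mod 11 = 10

Check digit: 1


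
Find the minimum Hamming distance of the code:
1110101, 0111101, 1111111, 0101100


Comparing all pairs, minimum distance: 2
Can detect 1 errors, correct 0 errors

2


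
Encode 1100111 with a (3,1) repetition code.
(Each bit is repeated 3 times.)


Each bit -> 3 copies

111111000000111111111


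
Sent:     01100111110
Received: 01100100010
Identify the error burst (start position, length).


XOR: 00000011100

Burst at position 6, length 3


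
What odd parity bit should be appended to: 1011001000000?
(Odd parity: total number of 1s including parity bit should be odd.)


Number of 1s in data: 4
Parity bit: 1

1


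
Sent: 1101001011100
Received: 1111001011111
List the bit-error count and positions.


XOR: 0010000000011

3 error(s) at position(s): 2, 11, 12


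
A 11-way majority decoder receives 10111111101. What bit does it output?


Ones: 9 out of 11
Threshold: 6

1 (9/11 voted 1)


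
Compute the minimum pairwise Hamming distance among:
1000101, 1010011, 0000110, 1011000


Comparing all pairs, minimum distance: 3
Can detect 2 errors, correct 1 errors

3


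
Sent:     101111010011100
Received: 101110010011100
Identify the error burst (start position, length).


XOR: 000001000000000

Burst at position 5, length 1


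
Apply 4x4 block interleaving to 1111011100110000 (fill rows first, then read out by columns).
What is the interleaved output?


Matrix:
  1111
  0111
  0011
  0000
Read columns: 1000110011101110

1000110011101110


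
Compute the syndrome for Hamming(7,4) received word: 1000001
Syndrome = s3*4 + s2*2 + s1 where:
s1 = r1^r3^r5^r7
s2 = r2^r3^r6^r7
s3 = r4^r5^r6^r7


s1=0, s2=1, s3=1

Syndrome = 6 (error at position 6)


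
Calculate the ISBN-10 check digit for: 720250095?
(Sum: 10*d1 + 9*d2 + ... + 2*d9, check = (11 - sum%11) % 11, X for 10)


Weighted sum: 169
169 mod 11 = 4

Check digit: 7


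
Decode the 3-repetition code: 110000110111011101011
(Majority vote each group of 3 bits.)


Groups: 110, 000, 110, 111, 011, 101, 011
Majority votes: 1011111

1011111


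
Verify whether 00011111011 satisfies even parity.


Number of 1s: 7

No, parity error (7 ones)


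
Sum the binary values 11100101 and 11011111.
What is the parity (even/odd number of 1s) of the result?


11100101 = 229
11011111 = 223
Sum = 452 = 111000100
1s count = 4

even parity (4 ones in 111000100)


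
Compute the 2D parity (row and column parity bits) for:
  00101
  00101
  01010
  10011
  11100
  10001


Row parities: 000110
Column parities: 10100

Row P: 000110, Col P: 10100, Corner: 0


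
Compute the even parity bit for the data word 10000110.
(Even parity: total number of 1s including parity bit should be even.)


Number of 1s in data: 3
Parity bit: 1

1


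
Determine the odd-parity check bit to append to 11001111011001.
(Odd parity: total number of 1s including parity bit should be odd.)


Number of 1s in data: 9
Parity bit: 0

0


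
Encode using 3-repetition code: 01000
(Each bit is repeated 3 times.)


Each bit -> 3 copies

000111000000000


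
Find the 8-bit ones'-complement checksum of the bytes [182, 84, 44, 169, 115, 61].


Sum = 655 mod 256 = 143
Complement = 112

112


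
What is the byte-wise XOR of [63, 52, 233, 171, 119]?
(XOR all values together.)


XOR chain: 63 ^ 52 ^ 233 ^ 171 ^ 119 = 62

62


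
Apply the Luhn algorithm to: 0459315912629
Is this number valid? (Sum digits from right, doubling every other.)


Luhn sum = 65
65 mod 10 = 5

Invalid (Luhn sum mod 10 = 5)


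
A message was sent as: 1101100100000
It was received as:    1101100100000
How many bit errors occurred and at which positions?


XOR: 0000000000000

0 errors (received matches sent)


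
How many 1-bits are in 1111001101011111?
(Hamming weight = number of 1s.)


Counting 1s in 1111001101011111

12


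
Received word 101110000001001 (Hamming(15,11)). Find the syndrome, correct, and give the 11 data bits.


Syndrome = 0: no error detected

Data: 11000001001 (no errors)


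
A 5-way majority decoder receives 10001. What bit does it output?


Ones: 2 out of 5
Threshold: 3

0 (2/5 voted 1)


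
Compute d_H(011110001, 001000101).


XOR: 010110100
Count of 1s: 4

4


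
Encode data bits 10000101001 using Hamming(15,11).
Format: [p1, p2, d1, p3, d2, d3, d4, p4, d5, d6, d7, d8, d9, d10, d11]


Parity bits: p1=0, p2=1, p3=0, p4=1

011000010101001


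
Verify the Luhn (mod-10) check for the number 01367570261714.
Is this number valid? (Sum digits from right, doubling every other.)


Luhn sum = 53
53 mod 10 = 3

Invalid (Luhn sum mod 10 = 3)


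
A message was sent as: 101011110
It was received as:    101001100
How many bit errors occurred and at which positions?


XOR: 000010010

2 error(s) at position(s): 4, 7


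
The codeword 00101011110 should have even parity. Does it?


Number of 1s: 6

Yes, parity is correct (6 ones)


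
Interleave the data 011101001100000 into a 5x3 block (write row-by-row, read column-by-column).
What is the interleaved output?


Matrix:
  011
  101
  001
  100
  000
Read columns: 010101000011100

010101000011100


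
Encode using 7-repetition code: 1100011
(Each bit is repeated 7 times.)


Each bit -> 7 copies

1111111111111100000000000000000000011111111111111


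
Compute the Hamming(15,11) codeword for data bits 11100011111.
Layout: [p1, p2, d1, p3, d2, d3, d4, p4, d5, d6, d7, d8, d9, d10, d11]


Parity bits: p1=1, p2=1, p3=0, p4=1

111011010011111


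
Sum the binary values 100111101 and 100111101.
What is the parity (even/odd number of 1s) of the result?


100111101 = 317
100111101 = 317
Sum = 634 = 1001111010
1s count = 6

even parity (6 ones in 1001111010)


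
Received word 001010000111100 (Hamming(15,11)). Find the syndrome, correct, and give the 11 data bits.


Syndrome = 6: error at position 6

Data: 11100111100 (corrected bit 6)


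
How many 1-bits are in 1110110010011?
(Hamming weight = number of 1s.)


Counting 1s in 1110110010011

8


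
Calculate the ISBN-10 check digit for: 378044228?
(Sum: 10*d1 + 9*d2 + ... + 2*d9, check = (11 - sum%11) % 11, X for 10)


Weighted sum: 231
231 mod 11 = 0

Check digit: 0


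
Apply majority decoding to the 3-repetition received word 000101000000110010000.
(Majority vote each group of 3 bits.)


Groups: 000, 101, 000, 000, 110, 010, 000
Majority votes: 0100100

0100100


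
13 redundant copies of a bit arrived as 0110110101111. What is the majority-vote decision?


Ones: 9 out of 13
Threshold: 7

1 (9/13 voted 1)


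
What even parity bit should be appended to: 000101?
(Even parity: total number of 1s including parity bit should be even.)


Number of 1s in data: 2
Parity bit: 0

0


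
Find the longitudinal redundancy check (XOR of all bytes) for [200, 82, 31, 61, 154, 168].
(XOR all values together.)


XOR chain: 200 ^ 82 ^ 31 ^ 61 ^ 154 ^ 168 = 138

138


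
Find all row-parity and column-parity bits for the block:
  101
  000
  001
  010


Row parities: 0011
Column parities: 110

Row P: 0011, Col P: 110, Corner: 0


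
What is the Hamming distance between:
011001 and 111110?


XOR: 100111
Count of 1s: 4

4


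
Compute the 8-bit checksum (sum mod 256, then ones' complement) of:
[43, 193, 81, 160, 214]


Sum = 691 mod 256 = 179
Complement = 76

76


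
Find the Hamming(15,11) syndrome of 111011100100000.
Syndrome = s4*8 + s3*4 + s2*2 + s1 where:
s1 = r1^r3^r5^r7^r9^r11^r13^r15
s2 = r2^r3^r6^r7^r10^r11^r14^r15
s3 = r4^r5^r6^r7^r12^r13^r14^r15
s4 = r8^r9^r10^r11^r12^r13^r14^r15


s1=0, s2=1, s3=1, s4=1

Syndrome = 14 (error at position 14)


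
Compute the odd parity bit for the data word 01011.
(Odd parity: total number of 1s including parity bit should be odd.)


Number of 1s in data: 3
Parity bit: 0

0


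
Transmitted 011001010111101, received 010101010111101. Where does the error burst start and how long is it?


XOR: 001100000000000

Burst at position 2, length 2


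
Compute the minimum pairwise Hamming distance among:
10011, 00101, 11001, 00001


Comparing all pairs, minimum distance: 1
Can detect 0 errors, correct 0 errors

1


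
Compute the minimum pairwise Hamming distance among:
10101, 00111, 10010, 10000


Comparing all pairs, minimum distance: 1
Can detect 0 errors, correct 0 errors

1


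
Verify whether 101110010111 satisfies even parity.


Number of 1s: 8

Yes, parity is correct (8 ones)


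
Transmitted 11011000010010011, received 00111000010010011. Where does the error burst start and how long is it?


XOR: 11100000000000000

Burst at position 0, length 3


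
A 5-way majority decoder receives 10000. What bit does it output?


Ones: 1 out of 5
Threshold: 3

0 (1/5 voted 1)


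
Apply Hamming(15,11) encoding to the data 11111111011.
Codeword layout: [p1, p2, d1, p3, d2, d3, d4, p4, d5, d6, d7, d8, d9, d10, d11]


Parity bits: p1=0, p2=1, p3=0, p4=0

011011101111011


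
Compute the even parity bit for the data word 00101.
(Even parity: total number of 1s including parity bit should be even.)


Number of 1s in data: 2
Parity bit: 0

0


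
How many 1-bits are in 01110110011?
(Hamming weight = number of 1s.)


Counting 1s in 01110110011

7


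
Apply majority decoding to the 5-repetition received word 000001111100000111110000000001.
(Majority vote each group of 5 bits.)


Groups: 00000, 11111, 00000, 11111, 00000, 00001
Majority votes: 010100

010100


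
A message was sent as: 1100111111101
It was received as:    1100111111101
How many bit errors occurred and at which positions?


XOR: 0000000000000

0 errors (received matches sent)


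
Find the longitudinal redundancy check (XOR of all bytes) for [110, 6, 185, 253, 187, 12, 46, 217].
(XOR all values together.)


XOR chain: 110 ^ 6 ^ 185 ^ 253 ^ 187 ^ 12 ^ 46 ^ 217 = 108

108


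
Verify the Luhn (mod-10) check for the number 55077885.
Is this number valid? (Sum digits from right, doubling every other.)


Luhn sum = 38
38 mod 10 = 8

Invalid (Luhn sum mod 10 = 8)


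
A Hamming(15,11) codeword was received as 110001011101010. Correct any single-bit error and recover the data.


Syndrome = 12: error at position 12

Data: 00101100010 (corrected bit 12)


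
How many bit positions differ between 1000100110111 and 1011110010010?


XOR: 0011010100101
Count of 1s: 6

6


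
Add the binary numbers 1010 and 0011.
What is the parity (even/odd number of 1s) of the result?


1010 = 10
0011 = 3
Sum = 13 = 1101
1s count = 3

odd parity (3 ones in 1101)


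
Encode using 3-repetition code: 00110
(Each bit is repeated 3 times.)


Each bit -> 3 copies

000000111111000


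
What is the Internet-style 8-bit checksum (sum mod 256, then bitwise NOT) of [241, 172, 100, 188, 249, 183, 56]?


Sum = 1189 mod 256 = 165
Complement = 90

90


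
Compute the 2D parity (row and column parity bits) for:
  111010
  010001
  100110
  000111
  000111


Row parities: 00111
Column parities: 001101

Row P: 00111, Col P: 001101, Corner: 1


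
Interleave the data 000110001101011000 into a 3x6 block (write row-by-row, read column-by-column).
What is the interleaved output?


Matrix:
  000110
  001101
  011000
Read columns: 000001011110100010

000001011110100010


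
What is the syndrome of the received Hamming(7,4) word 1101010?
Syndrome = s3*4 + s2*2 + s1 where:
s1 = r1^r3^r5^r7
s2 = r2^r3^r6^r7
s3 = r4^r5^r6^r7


s1=1, s2=0, s3=0

Syndrome = 1 (error at position 1)


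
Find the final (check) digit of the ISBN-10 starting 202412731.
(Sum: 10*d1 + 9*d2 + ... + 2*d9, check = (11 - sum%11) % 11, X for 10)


Weighted sum: 119
119 mod 11 = 9

Check digit: 2


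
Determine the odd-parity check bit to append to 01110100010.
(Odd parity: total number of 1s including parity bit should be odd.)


Number of 1s in data: 5
Parity bit: 0

0


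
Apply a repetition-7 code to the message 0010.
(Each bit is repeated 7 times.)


Each bit -> 7 copies

0000000000000011111110000000


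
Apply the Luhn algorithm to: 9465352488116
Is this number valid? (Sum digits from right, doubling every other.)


Luhn sum = 62
62 mod 10 = 2

Invalid (Luhn sum mod 10 = 2)


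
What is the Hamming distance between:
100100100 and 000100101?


XOR: 100000001
Count of 1s: 2

2


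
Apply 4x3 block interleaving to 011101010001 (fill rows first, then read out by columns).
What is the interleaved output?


Matrix:
  011
  101
  010
  001
Read columns: 010010101101

010010101101


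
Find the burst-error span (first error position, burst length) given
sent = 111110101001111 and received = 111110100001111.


XOR: 000000001000000

Burst at position 8, length 1


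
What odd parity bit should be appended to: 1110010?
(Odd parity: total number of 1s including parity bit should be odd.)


Number of 1s in data: 4
Parity bit: 1

1


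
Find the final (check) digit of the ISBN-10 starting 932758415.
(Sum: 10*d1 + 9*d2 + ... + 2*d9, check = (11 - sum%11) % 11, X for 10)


Weighted sum: 281
281 mod 11 = 6

Check digit: 5


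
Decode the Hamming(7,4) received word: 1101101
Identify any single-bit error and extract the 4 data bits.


Syndrome = 5: error at position 5

Data: 0001 (corrected bit 5)


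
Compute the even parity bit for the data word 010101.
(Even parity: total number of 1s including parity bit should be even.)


Number of 1s in data: 3
Parity bit: 1

1


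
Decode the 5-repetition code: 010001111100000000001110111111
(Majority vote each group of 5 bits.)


Groups: 01000, 11111, 00000, 00000, 11101, 11111
Majority votes: 010011

010011


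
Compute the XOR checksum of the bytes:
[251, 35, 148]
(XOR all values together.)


XOR chain: 251 ^ 35 ^ 148 = 76

76


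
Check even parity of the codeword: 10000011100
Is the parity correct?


Number of 1s: 4

Yes, parity is correct (4 ones)


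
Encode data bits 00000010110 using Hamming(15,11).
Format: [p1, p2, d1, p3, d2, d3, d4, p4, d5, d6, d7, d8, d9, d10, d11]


Parity bits: p1=0, p2=0, p3=0, p4=1

000000010010110


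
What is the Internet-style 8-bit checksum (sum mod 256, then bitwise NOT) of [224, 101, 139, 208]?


Sum = 672 mod 256 = 160
Complement = 95

95


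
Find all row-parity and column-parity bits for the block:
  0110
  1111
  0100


Row parities: 001
Column parities: 1101

Row P: 001, Col P: 1101, Corner: 1


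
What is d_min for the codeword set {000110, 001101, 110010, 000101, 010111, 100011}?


Comparing all pairs, minimum distance: 1
Can detect 0 errors, correct 0 errors

1


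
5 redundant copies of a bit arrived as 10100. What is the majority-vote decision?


Ones: 2 out of 5
Threshold: 3

0 (2/5 voted 1)


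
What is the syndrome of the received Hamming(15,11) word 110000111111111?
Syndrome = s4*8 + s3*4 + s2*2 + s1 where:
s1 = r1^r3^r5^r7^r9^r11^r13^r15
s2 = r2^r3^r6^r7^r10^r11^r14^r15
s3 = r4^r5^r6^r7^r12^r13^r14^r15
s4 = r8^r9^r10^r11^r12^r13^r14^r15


s1=0, s2=0, s3=1, s4=0

Syndrome = 4 (error at position 4)


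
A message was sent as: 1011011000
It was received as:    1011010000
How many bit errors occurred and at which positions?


XOR: 0000001000

1 error(s) at position(s): 6


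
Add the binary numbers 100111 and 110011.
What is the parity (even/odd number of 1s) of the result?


100111 = 39
110011 = 51
Sum = 90 = 1011010
1s count = 4

even parity (4 ones in 1011010)


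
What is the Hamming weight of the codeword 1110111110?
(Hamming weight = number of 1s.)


Counting 1s in 1110111110

8


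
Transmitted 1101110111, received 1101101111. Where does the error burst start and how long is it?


XOR: 0000011000

Burst at position 5, length 2


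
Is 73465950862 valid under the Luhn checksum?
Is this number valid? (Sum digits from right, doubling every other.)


Luhn sum = 52
52 mod 10 = 2

Invalid (Luhn sum mod 10 = 2)


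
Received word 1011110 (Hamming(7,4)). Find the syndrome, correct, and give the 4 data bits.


Syndrome = 5: error at position 5

Data: 1010 (corrected bit 5)


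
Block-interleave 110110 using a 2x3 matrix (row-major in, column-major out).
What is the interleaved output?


Matrix:
  110
  110
Read columns: 111100

111100


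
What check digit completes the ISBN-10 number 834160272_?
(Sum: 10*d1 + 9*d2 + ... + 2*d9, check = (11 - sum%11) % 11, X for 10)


Weighted sum: 215
215 mod 11 = 6

Check digit: 5


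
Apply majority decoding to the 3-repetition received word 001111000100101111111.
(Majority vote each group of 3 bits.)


Groups: 001, 111, 000, 100, 101, 111, 111
Majority votes: 0100111

0100111


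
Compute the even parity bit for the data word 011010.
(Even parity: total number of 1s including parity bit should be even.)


Number of 1s in data: 3
Parity bit: 1

1


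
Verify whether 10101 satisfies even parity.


Number of 1s: 3

No, parity error (3 ones)


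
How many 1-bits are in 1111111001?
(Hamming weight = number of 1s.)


Counting 1s in 1111111001

8


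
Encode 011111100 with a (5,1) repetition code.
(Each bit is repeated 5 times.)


Each bit -> 5 copies

000001111111111111111111111111111110000000000


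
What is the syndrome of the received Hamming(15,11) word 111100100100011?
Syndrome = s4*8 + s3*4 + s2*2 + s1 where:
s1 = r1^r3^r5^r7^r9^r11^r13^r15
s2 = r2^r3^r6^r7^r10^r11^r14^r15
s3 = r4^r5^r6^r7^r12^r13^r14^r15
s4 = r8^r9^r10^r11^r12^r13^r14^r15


s1=0, s2=0, s3=0, s4=1

Syndrome = 8 (error at position 8)


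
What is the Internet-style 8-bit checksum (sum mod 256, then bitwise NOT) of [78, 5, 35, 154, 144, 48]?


Sum = 464 mod 256 = 208
Complement = 47

47


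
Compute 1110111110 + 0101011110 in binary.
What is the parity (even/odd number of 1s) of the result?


1110111110 = 958
0101011110 = 350
Sum = 1308 = 10100011100
1s count = 5

odd parity (5 ones in 10100011100)


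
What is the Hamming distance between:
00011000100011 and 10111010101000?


XOR: 10100010001011
Count of 1s: 6

6


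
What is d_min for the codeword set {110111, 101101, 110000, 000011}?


Comparing all pairs, minimum distance: 3
Can detect 2 errors, correct 1 errors

3


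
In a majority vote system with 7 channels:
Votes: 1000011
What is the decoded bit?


Ones: 3 out of 7
Threshold: 4

0 (3/7 voted 1)


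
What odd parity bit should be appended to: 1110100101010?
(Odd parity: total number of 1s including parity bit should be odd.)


Number of 1s in data: 7
Parity bit: 0

0


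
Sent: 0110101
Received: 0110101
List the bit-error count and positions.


XOR: 0000000

0 errors (received matches sent)


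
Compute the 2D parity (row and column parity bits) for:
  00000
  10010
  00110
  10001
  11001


Row parities: 00001
Column parities: 11100

Row P: 00001, Col P: 11100, Corner: 1


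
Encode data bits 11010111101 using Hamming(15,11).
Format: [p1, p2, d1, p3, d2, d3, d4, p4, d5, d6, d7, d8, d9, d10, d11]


Parity bits: p1=0, p2=1, p3=1, p4=1

011110110111101


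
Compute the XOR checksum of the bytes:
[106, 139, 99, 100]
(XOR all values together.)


XOR chain: 106 ^ 139 ^ 99 ^ 100 = 230

230


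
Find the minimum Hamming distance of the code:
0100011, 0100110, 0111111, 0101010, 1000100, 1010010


Comparing all pairs, minimum distance: 2
Can detect 1 errors, correct 0 errors

2


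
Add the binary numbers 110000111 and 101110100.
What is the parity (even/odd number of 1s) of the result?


110000111 = 391
101110100 = 372
Sum = 763 = 1011111011
1s count = 8

even parity (8 ones in 1011111011)


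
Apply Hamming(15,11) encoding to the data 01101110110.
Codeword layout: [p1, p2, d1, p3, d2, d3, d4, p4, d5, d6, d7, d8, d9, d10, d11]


Parity bits: p1=0, p2=0, p3=0, p4=1

000011011110110


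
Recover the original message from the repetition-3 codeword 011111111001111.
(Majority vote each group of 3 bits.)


Groups: 011, 111, 111, 001, 111
Majority votes: 11101

11101


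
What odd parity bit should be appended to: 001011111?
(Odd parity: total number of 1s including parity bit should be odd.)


Number of 1s in data: 6
Parity bit: 1

1


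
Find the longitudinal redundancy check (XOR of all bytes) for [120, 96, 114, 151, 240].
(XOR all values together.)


XOR chain: 120 ^ 96 ^ 114 ^ 151 ^ 240 = 13

13


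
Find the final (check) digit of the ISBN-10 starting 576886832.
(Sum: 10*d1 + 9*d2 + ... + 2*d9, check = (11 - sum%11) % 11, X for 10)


Weighted sum: 340
340 mod 11 = 10

Check digit: 1


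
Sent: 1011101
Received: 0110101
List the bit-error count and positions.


XOR: 1101000

3 error(s) at position(s): 0, 1, 3


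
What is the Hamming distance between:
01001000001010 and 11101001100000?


XOR: 10100001101010
Count of 1s: 6

6


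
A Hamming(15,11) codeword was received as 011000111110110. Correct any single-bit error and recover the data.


Syndrome = 5: error at position 5

Data: 11011110110 (corrected bit 5)


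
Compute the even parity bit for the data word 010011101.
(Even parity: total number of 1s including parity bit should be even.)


Number of 1s in data: 5
Parity bit: 1

1


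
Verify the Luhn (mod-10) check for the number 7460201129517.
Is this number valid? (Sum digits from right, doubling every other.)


Luhn sum = 51
51 mod 10 = 1

Invalid (Luhn sum mod 10 = 1)


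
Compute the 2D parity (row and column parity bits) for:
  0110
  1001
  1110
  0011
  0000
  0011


Row parities: 001000
Column parities: 0001

Row P: 001000, Col P: 0001, Corner: 1


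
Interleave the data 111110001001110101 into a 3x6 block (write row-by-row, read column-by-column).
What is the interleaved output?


Matrix:
  111110
  001001
  110101
Read columns: 101101110101100011

101101110101100011


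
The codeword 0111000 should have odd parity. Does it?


Number of 1s: 3

Yes, parity is correct (3 ones)


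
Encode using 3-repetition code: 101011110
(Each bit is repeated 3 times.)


Each bit -> 3 copies

111000111000111111111111000


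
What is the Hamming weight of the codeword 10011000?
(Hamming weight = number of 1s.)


Counting 1s in 10011000

3


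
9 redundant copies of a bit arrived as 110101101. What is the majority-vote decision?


Ones: 6 out of 9
Threshold: 5

1 (6/9 voted 1)


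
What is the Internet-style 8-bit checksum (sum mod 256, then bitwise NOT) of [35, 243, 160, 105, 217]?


Sum = 760 mod 256 = 248
Complement = 7

7


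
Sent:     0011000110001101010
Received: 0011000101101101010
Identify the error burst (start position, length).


XOR: 0000000011100000000

Burst at position 8, length 3


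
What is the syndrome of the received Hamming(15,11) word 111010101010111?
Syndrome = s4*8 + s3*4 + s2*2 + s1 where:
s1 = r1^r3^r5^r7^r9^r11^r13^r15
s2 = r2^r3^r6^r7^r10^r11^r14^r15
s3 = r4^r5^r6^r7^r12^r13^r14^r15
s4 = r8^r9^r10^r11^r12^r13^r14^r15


s1=0, s2=0, s3=1, s4=1

Syndrome = 12 (error at position 12)


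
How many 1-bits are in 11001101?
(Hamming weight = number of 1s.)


Counting 1s in 11001101

5


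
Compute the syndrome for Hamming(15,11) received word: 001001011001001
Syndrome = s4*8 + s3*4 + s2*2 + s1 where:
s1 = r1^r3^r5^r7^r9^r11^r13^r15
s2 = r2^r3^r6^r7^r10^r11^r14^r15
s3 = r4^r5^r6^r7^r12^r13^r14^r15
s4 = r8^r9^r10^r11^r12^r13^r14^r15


s1=1, s2=1, s3=1, s4=0

Syndrome = 7 (error at position 7)


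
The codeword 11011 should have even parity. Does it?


Number of 1s: 4

Yes, parity is correct (4 ones)


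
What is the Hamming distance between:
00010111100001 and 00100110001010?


XOR: 00110001101011
Count of 1s: 7

7


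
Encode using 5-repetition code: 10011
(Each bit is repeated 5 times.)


Each bit -> 5 copies

1111100000000001111111111


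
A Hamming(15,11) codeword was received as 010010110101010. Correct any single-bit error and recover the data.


Syndrome = 0: no error detected

Data: 01010101010 (no errors)


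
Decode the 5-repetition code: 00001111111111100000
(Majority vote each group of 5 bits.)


Groups: 00001, 11111, 11111, 00000
Majority votes: 0110

0110


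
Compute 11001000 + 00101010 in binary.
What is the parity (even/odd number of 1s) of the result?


11001000 = 200
00101010 = 42
Sum = 242 = 11110010
1s count = 5

odd parity (5 ones in 11110010)


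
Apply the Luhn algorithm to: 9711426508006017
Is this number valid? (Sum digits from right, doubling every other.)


Luhn sum = 57
57 mod 10 = 7

Invalid (Luhn sum mod 10 = 7)


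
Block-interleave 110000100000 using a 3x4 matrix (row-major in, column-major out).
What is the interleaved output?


Matrix:
  1100
  0010
  0000
Read columns: 100100010000

100100010000


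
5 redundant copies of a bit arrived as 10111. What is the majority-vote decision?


Ones: 4 out of 5
Threshold: 3

1 (4/5 voted 1)


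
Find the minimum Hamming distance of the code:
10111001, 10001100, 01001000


Comparing all pairs, minimum distance: 3
Can detect 2 errors, correct 1 errors

3


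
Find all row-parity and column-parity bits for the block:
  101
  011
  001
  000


Row parities: 0010
Column parities: 111

Row P: 0010, Col P: 111, Corner: 1


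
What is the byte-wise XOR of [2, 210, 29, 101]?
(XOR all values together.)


XOR chain: 2 ^ 210 ^ 29 ^ 101 = 168

168


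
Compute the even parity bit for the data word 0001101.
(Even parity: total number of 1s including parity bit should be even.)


Number of 1s in data: 3
Parity bit: 1

1


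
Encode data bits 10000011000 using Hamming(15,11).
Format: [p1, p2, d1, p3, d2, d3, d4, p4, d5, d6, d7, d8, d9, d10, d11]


Parity bits: p1=0, p2=0, p3=1, p4=0

001100000011000


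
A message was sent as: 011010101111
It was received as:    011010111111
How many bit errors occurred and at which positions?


XOR: 000000010000

1 error(s) at position(s): 7


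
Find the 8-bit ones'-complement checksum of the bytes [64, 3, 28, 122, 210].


Sum = 427 mod 256 = 171
Complement = 84

84


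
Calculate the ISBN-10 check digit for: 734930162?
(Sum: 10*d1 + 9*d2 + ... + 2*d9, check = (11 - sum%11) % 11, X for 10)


Weighted sum: 236
236 mod 11 = 5

Check digit: 6


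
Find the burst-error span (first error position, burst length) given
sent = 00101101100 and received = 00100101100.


XOR: 00001000000

Burst at position 4, length 1


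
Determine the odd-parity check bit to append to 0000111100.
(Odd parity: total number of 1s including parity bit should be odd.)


Number of 1s in data: 4
Parity bit: 1

1


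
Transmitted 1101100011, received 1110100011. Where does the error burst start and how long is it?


XOR: 0011000000

Burst at position 2, length 2


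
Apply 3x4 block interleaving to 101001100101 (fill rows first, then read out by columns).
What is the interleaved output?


Matrix:
  1010
  0110
  0101
Read columns: 100011110001

100011110001


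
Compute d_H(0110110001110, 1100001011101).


XOR: 1010111010011
Count of 1s: 8

8


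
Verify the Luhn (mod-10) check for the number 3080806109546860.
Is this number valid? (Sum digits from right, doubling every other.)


Luhn sum = 52
52 mod 10 = 2

Invalid (Luhn sum mod 10 = 2)


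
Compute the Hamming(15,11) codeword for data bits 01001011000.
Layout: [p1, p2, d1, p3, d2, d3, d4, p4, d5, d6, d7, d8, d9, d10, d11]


Parity bits: p1=1, p2=1, p3=0, p4=1

110010011011000


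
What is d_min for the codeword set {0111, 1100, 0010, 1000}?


Comparing all pairs, minimum distance: 1
Can detect 0 errors, correct 0 errors

1


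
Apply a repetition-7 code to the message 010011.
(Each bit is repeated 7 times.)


Each bit -> 7 copies

000000011111110000000000000011111111111111


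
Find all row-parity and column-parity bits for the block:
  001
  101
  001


Row parities: 101
Column parities: 101

Row P: 101, Col P: 101, Corner: 0


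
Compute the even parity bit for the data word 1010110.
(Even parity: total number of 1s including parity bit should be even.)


Number of 1s in data: 4
Parity bit: 0

0


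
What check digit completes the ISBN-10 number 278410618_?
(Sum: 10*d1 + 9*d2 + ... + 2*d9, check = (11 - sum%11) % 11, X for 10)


Weighted sum: 224
224 mod 11 = 4

Check digit: 7


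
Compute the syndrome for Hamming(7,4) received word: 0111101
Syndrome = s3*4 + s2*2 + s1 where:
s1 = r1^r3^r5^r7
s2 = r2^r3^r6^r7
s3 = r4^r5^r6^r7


s1=1, s2=1, s3=1

Syndrome = 7 (error at position 7)


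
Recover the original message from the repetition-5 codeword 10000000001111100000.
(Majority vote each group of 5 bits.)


Groups: 10000, 00000, 11111, 00000
Majority votes: 0010

0010


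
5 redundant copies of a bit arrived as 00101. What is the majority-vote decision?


Ones: 2 out of 5
Threshold: 3

0 (2/5 voted 1)


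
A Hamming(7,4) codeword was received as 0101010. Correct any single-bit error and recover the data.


Syndrome = 0: no error detected

Data: 0010 (no errors)


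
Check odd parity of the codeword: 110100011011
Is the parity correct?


Number of 1s: 7

Yes, parity is correct (7 ones)


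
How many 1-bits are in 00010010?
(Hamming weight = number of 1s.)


Counting 1s in 00010010

2


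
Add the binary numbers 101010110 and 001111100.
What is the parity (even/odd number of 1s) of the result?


101010110 = 342
001111100 = 124
Sum = 466 = 111010010
1s count = 5

odd parity (5 ones in 111010010)


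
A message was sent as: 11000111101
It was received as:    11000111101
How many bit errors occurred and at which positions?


XOR: 00000000000

0 errors (received matches sent)


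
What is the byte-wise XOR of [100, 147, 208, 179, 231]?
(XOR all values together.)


XOR chain: 100 ^ 147 ^ 208 ^ 179 ^ 231 = 115

115


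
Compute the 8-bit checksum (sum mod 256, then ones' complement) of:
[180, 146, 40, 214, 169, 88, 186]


Sum = 1023 mod 256 = 255
Complement = 0

0


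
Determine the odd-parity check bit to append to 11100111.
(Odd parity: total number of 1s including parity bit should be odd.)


Number of 1s in data: 6
Parity bit: 1

1


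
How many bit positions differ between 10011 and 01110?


XOR: 11101
Count of 1s: 4

4


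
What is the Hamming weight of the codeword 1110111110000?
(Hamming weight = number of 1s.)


Counting 1s in 1110111110000

8


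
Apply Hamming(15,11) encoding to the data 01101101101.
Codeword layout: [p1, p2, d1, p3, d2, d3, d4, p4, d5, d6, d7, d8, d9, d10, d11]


Parity bits: p1=0, p2=1, p3=1, p4=1

010111011101101


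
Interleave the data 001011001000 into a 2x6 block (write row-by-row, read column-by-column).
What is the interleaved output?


Matrix:
  001011
  001000
Read columns: 000011001010

000011001010


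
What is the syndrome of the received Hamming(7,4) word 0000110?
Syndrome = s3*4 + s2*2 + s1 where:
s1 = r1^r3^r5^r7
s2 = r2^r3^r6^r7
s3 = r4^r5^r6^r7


s1=1, s2=1, s3=0

Syndrome = 3 (error at position 3)


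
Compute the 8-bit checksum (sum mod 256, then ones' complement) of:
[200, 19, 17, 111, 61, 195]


Sum = 603 mod 256 = 91
Complement = 164

164


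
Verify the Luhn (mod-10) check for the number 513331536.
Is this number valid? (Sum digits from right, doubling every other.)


Luhn sum = 38
38 mod 10 = 8

Invalid (Luhn sum mod 10 = 8)


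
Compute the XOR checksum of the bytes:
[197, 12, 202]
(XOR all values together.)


XOR chain: 197 ^ 12 ^ 202 = 3

3


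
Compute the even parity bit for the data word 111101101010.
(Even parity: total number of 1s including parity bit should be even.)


Number of 1s in data: 8
Parity bit: 0

0


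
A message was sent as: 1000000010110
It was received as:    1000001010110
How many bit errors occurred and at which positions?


XOR: 0000001000000

1 error(s) at position(s): 6


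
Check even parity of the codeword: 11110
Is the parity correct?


Number of 1s: 4

Yes, parity is correct (4 ones)


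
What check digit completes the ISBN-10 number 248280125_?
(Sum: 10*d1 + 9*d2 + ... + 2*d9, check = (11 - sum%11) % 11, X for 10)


Weighted sum: 202
202 mod 11 = 4

Check digit: 7


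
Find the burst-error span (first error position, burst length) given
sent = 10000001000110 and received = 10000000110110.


XOR: 00000001110000

Burst at position 7, length 3


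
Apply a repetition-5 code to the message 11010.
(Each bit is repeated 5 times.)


Each bit -> 5 copies

1111111111000001111100000


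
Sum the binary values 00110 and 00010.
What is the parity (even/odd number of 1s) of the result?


00110 = 6
00010 = 2
Sum = 8 = 1000
1s count = 1

odd parity (1 ones in 1000)


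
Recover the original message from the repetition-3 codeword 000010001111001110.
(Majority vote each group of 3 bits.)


Groups: 000, 010, 001, 111, 001, 110
Majority votes: 000101

000101
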